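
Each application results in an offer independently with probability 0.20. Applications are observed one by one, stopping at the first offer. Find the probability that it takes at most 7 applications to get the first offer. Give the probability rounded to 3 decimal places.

Y = number of applications to the first success; geometric, p = 0.20.
P(Y ≤ 7) = 1 − (1−p)^7 = 1 − 0.20972 = 0.79028

0.790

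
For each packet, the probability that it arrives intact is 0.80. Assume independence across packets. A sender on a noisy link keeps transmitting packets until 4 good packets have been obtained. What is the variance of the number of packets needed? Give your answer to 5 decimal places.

Y = total packets until the fourth success; negative binomial with r=4, p=0.80.
Var(Y) = r(1−p)/p² = 4·0.20 / 0.80² = 1.2500000

1.25000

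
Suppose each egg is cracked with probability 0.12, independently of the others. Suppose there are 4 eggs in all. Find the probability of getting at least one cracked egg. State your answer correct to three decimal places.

P(at least one) = 1 − P(none) = 1 − (1 − 0.12)^4
= 1 − 0.59970 = 0.40030

0.400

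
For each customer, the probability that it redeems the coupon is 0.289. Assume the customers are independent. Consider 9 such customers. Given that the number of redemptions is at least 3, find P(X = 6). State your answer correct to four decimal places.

0.0347

X ~ Binomial(9, 0.289). Want P(X=6 | X≥3) = P(X=6) / P(X≥3).
P(X=6) = C(9,6)·0.289^6·0.711^3 = 0.017590
P(X≥3) = 1 − 0.046433 − 0.169862 − 0.276176 = 0.507529
Ratio = 0.017590 / 0.507529 = 0.034659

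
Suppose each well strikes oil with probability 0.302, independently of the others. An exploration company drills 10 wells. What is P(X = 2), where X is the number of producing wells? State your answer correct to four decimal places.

X ~ Binomial(n=10, p=0.302).
P(X=2) = C(10,2) · p^2 · (1−p)^8
= 45 · 0.091204 · 0.056343 = 0.231244

0.2312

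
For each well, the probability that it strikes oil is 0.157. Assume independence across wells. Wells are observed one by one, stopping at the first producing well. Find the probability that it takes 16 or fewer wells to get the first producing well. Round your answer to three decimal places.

0.935

Y = number of wells to the first success; geometric, p = 0.157.
P(Y ≤ 16) = 1 − (1−p)^16 = 1 − 0.06505 = 0.93495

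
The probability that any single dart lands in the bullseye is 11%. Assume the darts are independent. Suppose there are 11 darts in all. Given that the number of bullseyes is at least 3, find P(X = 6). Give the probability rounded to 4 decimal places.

X ~ Binomial(11, 0.11). Want P(X=6 | X≥3) = P(X=6) / P(X≥3).
P(X=6) = C(11,6)·0.11^6·0.89^5 = 0.000457
P(X≥3) = 1 − 0.277517 − 0.377299 − 0.233162 = 0.112022
Ratio = 0.000457 / 0.112022 = 0.004080

0.0041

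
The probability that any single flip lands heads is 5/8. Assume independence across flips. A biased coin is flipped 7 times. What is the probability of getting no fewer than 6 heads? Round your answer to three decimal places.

X ~ Binomial(7, 0.625); P(X ≥ 6) = Σ C(7,k) p^k (1−p)^(7−k) over k:
  k=6: C(7,6)·0.625^6·0.375^1 = 0.15646
  k=7: C(7,7)·0.625^7·0.375^0 = 0.03725
Total = 0.19372

0.194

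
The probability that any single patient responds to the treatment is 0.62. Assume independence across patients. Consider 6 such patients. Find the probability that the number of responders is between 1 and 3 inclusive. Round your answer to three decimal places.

X ~ Binomial(6, 0.62); P(1 ≤ X ≤ 3) = Σ C(6,k) p^k (1−p)^(6−k) over k:
  k=1: C(6,1)·0.62^1·0.38^5 = 0.02948
  k=2: C(6,2)·0.62^2·0.38^4 = 0.12023
  k=3: C(6,3)·0.62^3·0.38^3 = 0.26155
Total = 0.41126

0.411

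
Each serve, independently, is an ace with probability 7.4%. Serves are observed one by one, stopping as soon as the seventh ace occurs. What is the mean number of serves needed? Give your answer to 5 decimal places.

Y = total serves until the seventh success; negative binomial with r=7, p=0.074.
E[Y] = r / p = 7 / 0.074 = 94.5945946

94.59459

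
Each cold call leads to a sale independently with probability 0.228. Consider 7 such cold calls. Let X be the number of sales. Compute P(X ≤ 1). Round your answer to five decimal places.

X ~ Binomial(7, 0.228); P(X ≤ 1) = Σ C(7,k) p^k (1−p)^(7−k) over k:
  k=0: C(7,0)·0.228^0·0.772^7 = 0.1634260
  k=1: C(7,1)·0.228^1·0.772^6 = 0.3378599
Total = 0.5012859

0.50129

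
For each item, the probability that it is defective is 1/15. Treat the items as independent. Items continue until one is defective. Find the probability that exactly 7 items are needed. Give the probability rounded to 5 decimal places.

0.04407

Geometric (trials to first success), p = 0.066667.
P(Y = 7) = (1−p)^6 · p = 0.66103 · 0.066667 = 0.0440686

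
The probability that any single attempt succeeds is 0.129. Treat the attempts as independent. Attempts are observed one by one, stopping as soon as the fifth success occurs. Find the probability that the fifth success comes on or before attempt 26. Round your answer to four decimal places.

Finishing within 26 attempts ⇔ at least 5 successes in the first 26. With X ~ Binomial(26, 0.129), P(Y ≤ 26) = 1 − P(X ≤ 4).
  k=0: C(26,0)·0.129^0·0.871^26 = 0.027572
  k=1: C(26,1)·0.129^1·0.871^25 = 0.106174
  k=2: C(26,2)·0.129^2·0.871^24 = 0.196562
  k=3: C(26,3)·0.129^3·0.871^23 = 0.232895
  k=4: C(26,4)·0.129^4·0.871^22 = 0.198335
1 − 0.761537 = 0.238463

0.2385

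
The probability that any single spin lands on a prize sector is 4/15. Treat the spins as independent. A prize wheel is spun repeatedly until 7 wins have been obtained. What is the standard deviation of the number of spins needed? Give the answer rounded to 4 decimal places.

Y = total spins until the seventh success; negative binomial with r=7, p=0.266667.
SD(Y) = √[r(1−p)/p²] = √(72.187500) = 8.496323

8.4963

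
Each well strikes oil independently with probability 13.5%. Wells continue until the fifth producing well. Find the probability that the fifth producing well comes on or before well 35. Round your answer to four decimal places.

0.5197

Finishing within 35 wells ⇔ at least 5 successes in the first 35. With X ~ Binomial(35, 0.135), P(Y ≤ 35) = 1 − P(X ≤ 4).
  k=0: C(35,0)·0.135^0·0.865^35 = 0.006245
  k=1: C(35,1)·0.135^1·0.865^34 = 0.034115
  k=2: C(35,2)·0.135^2·0.865^33 = 0.090514
  k=3: C(35,3)·0.135^3·0.865^32 = 0.155391
  k=4: C(35,4)·0.135^4·0.865^31 = 0.194014
1 − 0.480280 = 0.519720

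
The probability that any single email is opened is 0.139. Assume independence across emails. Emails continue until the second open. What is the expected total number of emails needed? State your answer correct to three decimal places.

Y = total emails until the second success; negative binomial with r=2, p=0.139.
E[Y] = r / p = 2 / 0.139 = 14.38849

14.388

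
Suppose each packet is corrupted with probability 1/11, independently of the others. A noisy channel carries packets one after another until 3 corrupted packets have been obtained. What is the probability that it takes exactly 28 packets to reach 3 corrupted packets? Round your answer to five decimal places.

Y = trial on which the third success occurs; negative binomial, r=3, p=0.090909.
P(Y=28) = C(27,2) · p^3 · (1−p)^25
= 351 · 0.00075131 · 0.092296 = 0.0243395

0.02434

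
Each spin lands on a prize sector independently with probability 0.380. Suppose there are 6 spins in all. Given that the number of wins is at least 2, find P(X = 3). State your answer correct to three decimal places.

0.356

X ~ Binomial(6, 0.38). Want P(X=3 | X≥2) = P(X=3) / P(X≥2).
P(X=3) = C(6,3)·0.38^3·0.62^3 = 0.26155
P(X≥2) = 1 − 0.05680 − 0.20888 = 0.73432
Ratio = 0.26155 / 0.73432 = 0.35618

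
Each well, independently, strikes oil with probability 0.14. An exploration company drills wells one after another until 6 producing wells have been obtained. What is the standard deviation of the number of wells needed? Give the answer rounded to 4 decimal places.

16.2255

Y = total wells until the sixth success; negative binomial with r=6, p=0.14.
SD(Y) = √[r(1−p)/p²] = √(263.265306) = 16.225452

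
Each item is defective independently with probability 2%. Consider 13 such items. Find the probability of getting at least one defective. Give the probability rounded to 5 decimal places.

0.23098

P(at least one) = 1 − P(none) = 1 − (1 − 0.02)^13
= 1 − 0.7690224 = 0.2309776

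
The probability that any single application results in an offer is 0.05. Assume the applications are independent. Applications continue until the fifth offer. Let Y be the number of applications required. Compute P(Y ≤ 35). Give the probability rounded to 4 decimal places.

0.0290

Finishing within 35 applications ⇔ at least 5 successes in the first 35. With X ~ Binomial(35, 0.05), P(Y ≤ 35) = 1 − P(X ≤ 4).
  k=0: C(35,0)·0.05^0·0.95^35 = 0.166083
  k=1: C(35,1)·0.05^1·0.95^34 = 0.305943
  k=2: C(35,2)·0.05^2·0.95^33 = 0.273739
  k=3: C(35,3)·0.05^3·0.95^32 = 0.158480
  k=4: C(35,4)·0.05^4·0.95^31 = 0.066729
1 − 0.970974 = 0.029026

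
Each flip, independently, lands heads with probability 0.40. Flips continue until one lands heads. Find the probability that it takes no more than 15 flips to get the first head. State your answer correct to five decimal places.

0.99953

Y = number of flips to the first success; geometric, p = 0.40.
P(Y ≤ 15) = 1 − (1−p)^15 = 1 − 0.0004702 = 0.9995298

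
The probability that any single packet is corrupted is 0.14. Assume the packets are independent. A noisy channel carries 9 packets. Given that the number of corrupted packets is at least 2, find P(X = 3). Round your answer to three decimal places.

X ~ Binomial(9, 0.14). Want P(X=3 | X≥2) = P(X=3) / P(X≥2).
P(X=3) = C(9,3)·0.14^3·0.86^6 = 0.09325
P(X≥2) = 1 − 0.25733 − 0.37701 = 0.36566
Ratio = 0.09325 / 0.36566 = 0.25502

0.255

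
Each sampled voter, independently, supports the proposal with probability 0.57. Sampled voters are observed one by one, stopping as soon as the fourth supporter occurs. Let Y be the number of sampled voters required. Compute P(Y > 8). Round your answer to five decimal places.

Needing more than 8 sampled voters ⇔ fewer than 4 successes in the first 8. With X ~ Binomial(8, 0.57), P(Y > 8) = P(X ≤ 3).
  k=0: C(8,0)·0.57^0·0.43^8 = 0.0011688
  k=1: C(8,1)·0.57^1·0.43^7 = 0.0123949
  k=2: C(8,2)·0.57^2·0.43^6 = 0.0575067
  k=3: C(8,3)·0.57^3·0.43^5 = 0.1524596
P(X ≤ 3) = 0.2235301

0.22353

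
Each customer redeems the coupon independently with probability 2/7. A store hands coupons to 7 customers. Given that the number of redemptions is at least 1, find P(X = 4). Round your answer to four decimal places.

0.0939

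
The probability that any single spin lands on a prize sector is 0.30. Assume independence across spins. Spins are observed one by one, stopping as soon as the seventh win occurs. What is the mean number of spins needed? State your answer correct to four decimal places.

23.3333

Y = total spins until the seventh success; negative binomial with r=7, p=0.30.
E[Y] = r / p = 7 / 0.30 = 23.333333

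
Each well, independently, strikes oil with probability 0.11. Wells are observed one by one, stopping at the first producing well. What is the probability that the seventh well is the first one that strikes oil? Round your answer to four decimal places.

0.0547

Geometric (trials to first success), p = 0.11.
P(Y = 7) = (1−p)^6 · p = 0.49698 · 0.11 = 0.054668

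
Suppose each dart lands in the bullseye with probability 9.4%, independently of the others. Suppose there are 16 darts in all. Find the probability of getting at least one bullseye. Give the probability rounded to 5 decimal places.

P(at least one) = 1 − P(none) = 1 − (1 − 0.094)^16
= 1 − 0.2060873 = 0.7939127

0.79391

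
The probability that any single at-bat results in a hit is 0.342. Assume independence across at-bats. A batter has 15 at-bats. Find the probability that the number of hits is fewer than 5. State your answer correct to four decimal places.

X ~ Binomial(15, 0.342); P(X ≤ 4) = Σ C(15,k) p^k (1−p)^(15−k) over k:
  k=0: C(15,0)·0.342^0·0.658^15 = 0.001877
  k=1: C(15,1)·0.342^1·0.658^14 = 0.014631
  k=2: C(15,2)·0.342^2·0.658^13 = 0.053233
  k=3: C(15,3)·0.342^3·0.658^12 = 0.119895
  k=4: C(15,4)·0.342^4·0.658^11 = 0.186948
Total = 0.376584

0.3766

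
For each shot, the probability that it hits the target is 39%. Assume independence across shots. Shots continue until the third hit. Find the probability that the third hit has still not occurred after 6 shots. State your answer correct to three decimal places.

Needing more than 6 shots ⇔ fewer than 3 successes in the first 6. With X ~ Binomial(6, 0.39), P(Y > 6) = P(X ≤ 2).
  k=0: C(6,0)·0.39^0·0.61^6 = 0.05152
  k=1: C(6,1)·0.39^1·0.61^5 = 0.19764
  k=2: C(6,2)·0.39^2·0.61^4 = 0.31589
P(X ≤ 2) = 0.56505

0.565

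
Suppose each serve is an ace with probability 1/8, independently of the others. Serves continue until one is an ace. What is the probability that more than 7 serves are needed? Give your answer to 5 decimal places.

0.39270

Y = number of serves to the first success; geometric, p = 0.125.
P(Y > 7) = P(first 7 all fail) = (1−p)^7 = 0.3926959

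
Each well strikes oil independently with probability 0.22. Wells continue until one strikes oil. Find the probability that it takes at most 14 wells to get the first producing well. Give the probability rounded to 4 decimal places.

0.9691

Y = number of wells to the first success; geometric, p = 0.22.
P(Y ≤ 14) = 1 − (1−p)^14 = 1 − 0.030855 = 0.969145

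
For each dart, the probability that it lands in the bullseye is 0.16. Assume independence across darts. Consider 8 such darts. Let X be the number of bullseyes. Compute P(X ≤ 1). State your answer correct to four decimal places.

0.6256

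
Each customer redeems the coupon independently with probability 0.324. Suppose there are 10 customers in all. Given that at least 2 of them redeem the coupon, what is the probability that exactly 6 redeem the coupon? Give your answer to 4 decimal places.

X ~ Binomial(10, 0.324). Want P(X=6 | X≥2) = P(X=6) / P(X≥2).
P(X=6) = C(10,6)·0.324^6·0.676^4 = 0.050731
P(X≥2) = 1 − 0.019928 − 0.095514 = 0.884558
Ratio = 0.050731 / 0.884558 = 0.057352

0.0574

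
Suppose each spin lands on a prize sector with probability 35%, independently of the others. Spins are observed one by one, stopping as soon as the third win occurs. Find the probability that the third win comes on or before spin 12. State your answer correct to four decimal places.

0.8487

Finishing within 12 spins ⇔ at least 3 successes in the first 12. With X ~ Binomial(12, 0.35), P(Y ≤ 12) = 1 − P(X ≤ 2).
  k=0: C(12,0)·0.35^0·0.65^12 = 0.005688
  k=1: C(12,1)·0.35^1·0.65^11 = 0.036753
  k=2: C(12,2)·0.35^2·0.65^10 = 0.108846
1 − 0.151288 = 0.848712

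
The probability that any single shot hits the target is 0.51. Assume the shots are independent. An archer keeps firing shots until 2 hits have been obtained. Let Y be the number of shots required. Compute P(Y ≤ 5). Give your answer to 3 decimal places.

0.825

Finishing within 5 shots ⇔ at least 2 successes in the first 5. With X ~ Binomial(5, 0.51), P(Y ≤ 5) = 1 − P(X ≤ 1).
  k=0: C(5,0)·0.51^0·0.49^5 = 0.02825
  k=1: C(5,1)·0.51^1·0.49^4 = 0.14700
1 − 0.17525 = 0.82475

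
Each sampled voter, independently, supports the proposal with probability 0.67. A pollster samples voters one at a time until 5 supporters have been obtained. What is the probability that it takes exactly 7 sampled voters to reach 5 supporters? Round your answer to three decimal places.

Y = trial on which the fifth success occurs; negative binomial, r=5, p=0.67.
P(Y=7) = C(6,4) · p^5 · (1−p)^2
= 15 · 0.13501 · 0.1089 = 0.22054

0.221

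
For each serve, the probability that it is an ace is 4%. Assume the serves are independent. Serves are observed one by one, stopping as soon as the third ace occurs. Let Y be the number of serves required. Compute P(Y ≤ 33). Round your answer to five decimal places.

Finishing within 33 serves ⇔ at least 3 successes in the first 33. With X ~ Binomial(33, 0.04), P(Y ≤ 33) = 1 − P(X ≤ 2).
  k=0: C(33,0)·0.04^0·0.96^33 = 0.2599864
  k=1: C(33,1)·0.04^1·0.96^32 = 0.3574813
  k=2: C(33,2)·0.04^2·0.96^31 = 0.2383209
1 − 0.8557887 = 0.1442113

0.14421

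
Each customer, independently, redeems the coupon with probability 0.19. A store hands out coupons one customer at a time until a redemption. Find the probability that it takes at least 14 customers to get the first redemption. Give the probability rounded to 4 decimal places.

0.0646

Y = number of customers to the first success; geometric, p = 0.19.
P(Y > 13) = P(first 13 all fail) = (1−p)^13 = 0.064611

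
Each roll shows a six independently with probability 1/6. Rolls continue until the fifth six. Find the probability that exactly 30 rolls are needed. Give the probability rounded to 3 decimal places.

0.032

Y = trial on which the fifth success occurs; negative binomial, r=5, p=0.166667.
P(Y=30) = C(29,4) · p^5 · (1−p)^25
= 23751 · 0.0001286 · 0.010483 = 0.03202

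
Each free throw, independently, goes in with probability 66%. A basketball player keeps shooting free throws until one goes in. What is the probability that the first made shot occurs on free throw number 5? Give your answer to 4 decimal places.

0.0088

Geometric (trials to first success), p = 0.66.
P(Y = 5) = (1−p)^4 · p = 0.013363 · 0.66 = 0.008820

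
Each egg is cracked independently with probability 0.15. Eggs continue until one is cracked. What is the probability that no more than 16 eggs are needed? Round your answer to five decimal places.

0.92575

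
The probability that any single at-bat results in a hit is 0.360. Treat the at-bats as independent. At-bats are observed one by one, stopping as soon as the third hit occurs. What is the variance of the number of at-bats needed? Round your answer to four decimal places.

14.8148

Y = total at-bats until the third success; negative binomial with r=3, p=0.36.
Var(Y) = r(1−p)/p² = 3·0.64 / 0.36² = 14.814815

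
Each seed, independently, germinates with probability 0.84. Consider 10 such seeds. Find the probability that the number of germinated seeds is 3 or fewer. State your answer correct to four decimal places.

0.0002

X ~ Binomial(10, 0.84); P(X ≤ 3) = Σ C(10,k) p^k (1−p)^(10−k) over k:
  k=0: C(10,0)·0.84^0·0.16^10 = 0.000000
  k=1: C(10,1)·0.84^1·0.16^9 = 0.000001
  k=2: C(10,2)·0.84^2·0.16^8 = 0.000014
  k=3: C(10,3)·0.84^3·0.16^7 = 0.000191
Total = 0.000205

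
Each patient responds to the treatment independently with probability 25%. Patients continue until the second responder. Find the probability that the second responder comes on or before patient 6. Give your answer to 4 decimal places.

0.4661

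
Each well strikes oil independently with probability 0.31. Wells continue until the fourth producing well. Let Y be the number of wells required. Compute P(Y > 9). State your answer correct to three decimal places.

Needing more than 9 wells ⇔ fewer than 4 successes in the first 9. With X ~ Binomial(9, 0.31), P(Y > 9) = P(X ≤ 3).
  k=0: C(9,0)·0.31^0·0.69^9 = 0.03545
  k=1: C(9,1)·0.31^1·0.69^8 = 0.14335
  k=2: C(9,2)·0.31^2·0.69^7 = 0.25761
  k=3: C(9,3)·0.31^3·0.69^6 = 0.27006
P(X ≤ 3) = 0.70648

0.706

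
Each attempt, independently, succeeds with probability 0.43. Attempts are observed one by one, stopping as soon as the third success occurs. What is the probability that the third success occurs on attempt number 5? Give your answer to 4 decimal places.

Y = trial on which the third success occurs; negative binomial, r=3, p=0.43.
P(Y=5) = C(4,2) · p^3 · (1−p)^2
= 6 · 0.079507 · 0.3249 = 0.154991

0.1550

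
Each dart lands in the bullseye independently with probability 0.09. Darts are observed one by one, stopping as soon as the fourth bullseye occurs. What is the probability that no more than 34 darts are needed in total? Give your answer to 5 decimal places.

0.36669

Finishing within 34 darts ⇔ at least 4 successes in the first 34. With X ~ Binomial(34, 0.09), P(Y ≤ 34) = 1 − P(X ≤ 3).
  k=0: C(34,0)·0.09^0·0.91^34 = 0.0404956
  k=1: C(34,1)·0.09^1·0.91^33 = 0.1361719
  k=2: C(34,2)·0.09^2·0.91^32 = 0.2222145
  k=3: C(34,3)·0.09^3·0.91^31 = 0.2344241
1 − 0.6333060 = 0.3666940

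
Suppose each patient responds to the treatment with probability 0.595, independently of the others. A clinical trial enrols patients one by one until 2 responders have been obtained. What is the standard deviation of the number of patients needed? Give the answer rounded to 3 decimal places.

Y = total patients until the second success; negative binomial with r=2, p=0.595.
SD(Y) = √[r(1−p)/p²] = √(2.28797) = 1.51261

1.513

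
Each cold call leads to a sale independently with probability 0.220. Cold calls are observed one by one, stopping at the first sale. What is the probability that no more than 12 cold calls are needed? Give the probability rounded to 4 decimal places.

0.9493

Y = number of cold calls to the first success; geometric, p = 0.22.
P(Y ≤ 12) = 1 − (1−p)^12 = 1 − 0.050715 = 0.949285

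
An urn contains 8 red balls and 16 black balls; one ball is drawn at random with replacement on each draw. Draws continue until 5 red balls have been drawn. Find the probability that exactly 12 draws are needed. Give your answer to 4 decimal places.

Y = trial on which the fifth success occurs; negative binomial, r=5, p=0.333333.
P(Y=12) = C(11,4) · p^5 · (1−p)^7
= 330 · 0.0041152 · 0.058528 = 0.079482

0.0795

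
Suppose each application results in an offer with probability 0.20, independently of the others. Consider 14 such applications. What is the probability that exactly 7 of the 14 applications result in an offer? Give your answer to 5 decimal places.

0.00921

X ~ Binomial(n=14, p=0.20).
P(X=7) = C(14,7) · p^7 · (1−p)^7
= 3432 · 1.28e-05 · 0.20972 = 0.0092127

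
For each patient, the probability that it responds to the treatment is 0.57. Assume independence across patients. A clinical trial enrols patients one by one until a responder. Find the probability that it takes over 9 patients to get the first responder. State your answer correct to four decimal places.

Y = number of patients to the first success; geometric, p = 0.57.
P(Y > 9) = P(first 9 all fail) = (1−p)^9 = 0.000503

0.0005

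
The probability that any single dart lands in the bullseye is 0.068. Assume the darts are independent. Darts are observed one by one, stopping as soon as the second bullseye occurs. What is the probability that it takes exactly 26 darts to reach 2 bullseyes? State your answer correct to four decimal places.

0.0213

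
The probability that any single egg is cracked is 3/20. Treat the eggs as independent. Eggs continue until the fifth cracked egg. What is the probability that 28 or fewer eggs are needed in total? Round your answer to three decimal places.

Finishing within 28 eggs ⇔ at least 5 successes in the first 28. With X ~ Binomial(28, 0.15), P(Y ≤ 28) = 1 − P(X ≤ 4).
  k=0: C(28,0)·0.15^0·0.85^28 = 0.01056
  k=1: C(28,1)·0.15^1·0.85^27 = 0.05219
  k=2: C(28,2)·0.15^2·0.85^26 = 0.12433
  k=3: C(28,3)·0.15^3·0.85^25 = 0.19015
  k=4: C(28,4)·0.15^4·0.85^24 = 0.20972
1 − 0.58694 = 0.41306

0.413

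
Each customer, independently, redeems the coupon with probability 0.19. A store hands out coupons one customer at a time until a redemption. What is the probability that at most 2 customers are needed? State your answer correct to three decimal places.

0.344

Y = number of customers to the first success; geometric, p = 0.19.
P(Y ≤ 2) = 1 − (1−p)^2 = 1 − 0.65610 = 0.34390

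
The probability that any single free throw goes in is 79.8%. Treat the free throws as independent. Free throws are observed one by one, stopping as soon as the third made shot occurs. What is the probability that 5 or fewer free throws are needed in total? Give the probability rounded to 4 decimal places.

Finishing within 5 free throws ⇔ at least 3 successes in the first 5. With X ~ Binomial(5, 0.798), P(Y ≤ 5) = 1 − P(X ≤ 2).
  k=0: C(5,0)·0.798^0·0.202^5 = 0.000336
  k=1: C(5,1)·0.798^1·0.202^4 = 0.006643
  k=2: C(5,2)·0.798^2·0.202^3 = 0.052488
1 − 0.059468 = 0.940532

0.9405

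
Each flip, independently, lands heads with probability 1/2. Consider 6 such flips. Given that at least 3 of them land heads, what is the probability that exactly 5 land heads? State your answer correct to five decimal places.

0.14286

X ~ Binomial(6, 0.50). Want P(X=5 | X≥3) = P(X=5) / P(X≥3).
P(X=5) = C(6,5)·0.50^5·0.50^1 = 0.0937500
P(X≥3) = 1 − 0.0156250 − 0.0937500 − 0.2343750 = 0.6562500
Ratio = 0.0937500 / 0.6562500 = 0.1428571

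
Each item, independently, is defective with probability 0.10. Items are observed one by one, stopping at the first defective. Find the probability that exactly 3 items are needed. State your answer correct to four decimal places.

0.0810

Geometric (trials to first success), p = 0.10.
P(Y = 3) = (1−p)^2 · p = 0.81 · 0.10 = 0.081000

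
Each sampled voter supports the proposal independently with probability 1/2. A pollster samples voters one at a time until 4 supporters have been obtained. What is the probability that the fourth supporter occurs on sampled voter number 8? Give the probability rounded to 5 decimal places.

0.13672

Y = trial on which the fourth success occurs; negative binomial, r=4, p=0.50.
P(Y=8) = C(7,3) · p^4 · (1−p)^4
= 35 · 0.0625 · 0.0625 = 0.1367188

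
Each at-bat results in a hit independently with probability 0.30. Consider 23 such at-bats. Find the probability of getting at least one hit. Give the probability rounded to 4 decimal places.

P(at least one) = 1 − P(none) = 1 − (1 − 0.30)^23
= 1 − 0.000274 = 0.999726

0.9997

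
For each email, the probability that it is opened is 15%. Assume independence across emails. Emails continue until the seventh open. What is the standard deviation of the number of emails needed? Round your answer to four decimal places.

16.2617

Y = total emails until the seventh success; negative binomial with r=7, p=0.15.
SD(Y) = √[r(1−p)/p²] = √(264.444444) = 16.261748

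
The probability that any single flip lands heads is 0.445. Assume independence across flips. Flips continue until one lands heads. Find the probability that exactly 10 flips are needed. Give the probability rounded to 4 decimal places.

Geometric (trials to first success), p = 0.445.
P(Y = 10) = (1−p)^9 · p = 0.0049962 · 0.445 = 0.002223

0.0022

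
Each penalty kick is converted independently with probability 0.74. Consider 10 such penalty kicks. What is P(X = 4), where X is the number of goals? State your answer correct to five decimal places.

0.01945

X ~ Binomial(n=10, p=0.74).
P(X=4) = C(10,4) · p^4 · (1−p)^6
= 210 · 0.29987 · 0.00030892 = 0.0194530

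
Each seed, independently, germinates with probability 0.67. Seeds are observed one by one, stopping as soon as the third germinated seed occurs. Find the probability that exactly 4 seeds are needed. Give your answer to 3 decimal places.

0.298

Y = trial on which the third success occurs; negative binomial, r=3, p=0.67.
P(Y=4) = C(3,2) · p^3 · (1−p)^1
= 3 · 0.30076 · 0.33 = 0.29776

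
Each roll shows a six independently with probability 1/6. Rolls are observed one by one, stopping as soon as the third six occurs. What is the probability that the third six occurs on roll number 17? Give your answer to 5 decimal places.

Y = trial on which the third success occurs; negative binomial, r=3, p=0.166667.
P(Y=17) = C(16,2) · p^3 · (1−p)^14
= 120 · 0.0046296 · 0.077887 = 0.0432703

0.04327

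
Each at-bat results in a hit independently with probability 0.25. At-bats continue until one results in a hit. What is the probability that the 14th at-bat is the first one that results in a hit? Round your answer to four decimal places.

0.0059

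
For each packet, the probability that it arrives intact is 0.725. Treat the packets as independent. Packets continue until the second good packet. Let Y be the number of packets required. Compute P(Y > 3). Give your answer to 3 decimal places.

0.185

Needing more than 3 packets ⇔ fewer than 2 successes in the first 3. With X ~ Binomial(3, 0.725), P(Y > 3) = P(X ≤ 1).
  k=0: C(3,0)·0.725^0·0.275^3 = 0.02080
  k=1: C(3,1)·0.725^1·0.275^2 = 0.16448
P(X ≤ 1) = 0.18528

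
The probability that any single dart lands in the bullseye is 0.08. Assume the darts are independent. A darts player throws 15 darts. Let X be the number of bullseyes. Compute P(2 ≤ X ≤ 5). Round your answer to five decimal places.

0.33958

X ~ Binomial(15, 0.08); P(2 ≤ X ≤ 5) = Σ C(15,k) p^k (1−p)^(15−k) over k:
  k=2: C(15,2)·0.08^2·0.92^13 = 0.2273061
  k=3: C(15,3)·0.08^3·0.92^12 = 0.0856516
  k=4: C(15,4)·0.08^4·0.92^11 = 0.0223439
  k=5: C(15,5)·0.08^5·0.92^10 = 0.0042745
Total = 0.3395760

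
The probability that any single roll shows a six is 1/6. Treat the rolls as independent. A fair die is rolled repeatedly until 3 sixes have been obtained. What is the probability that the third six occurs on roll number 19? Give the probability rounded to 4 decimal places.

0.0383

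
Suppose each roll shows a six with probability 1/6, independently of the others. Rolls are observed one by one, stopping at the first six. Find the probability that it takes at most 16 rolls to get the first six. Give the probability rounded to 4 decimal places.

Y = number of rolls to the first success; geometric, p = 0.166667.
P(Y ≤ 16) = 1 − (1−p)^16 = 1 − 0.054088 = 0.945912

0.9459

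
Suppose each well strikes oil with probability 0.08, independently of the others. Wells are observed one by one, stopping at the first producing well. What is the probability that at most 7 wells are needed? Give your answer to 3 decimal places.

Y = number of wells to the first success; geometric, p = 0.08.
P(Y ≤ 7) = 1 − (1−p)^7 = 1 − 0.55785 = 0.44215

0.442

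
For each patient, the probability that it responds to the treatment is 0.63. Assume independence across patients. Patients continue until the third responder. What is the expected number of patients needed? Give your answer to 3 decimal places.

4.762

Y = total patients until the third success; negative binomial with r=3, p=0.63.
E[Y] = r / p = 3 / 0.63 = 4.76190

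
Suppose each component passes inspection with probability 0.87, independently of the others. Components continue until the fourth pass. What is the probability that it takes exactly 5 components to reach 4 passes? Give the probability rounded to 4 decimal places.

0.2979

Y = trial on which the fourth success occurs; negative binomial, r=4, p=0.87.
P(Y=5) = C(4,3) · p^4 · (1−p)^1
= 4 · 0.5729 · 0.13 = 0.297907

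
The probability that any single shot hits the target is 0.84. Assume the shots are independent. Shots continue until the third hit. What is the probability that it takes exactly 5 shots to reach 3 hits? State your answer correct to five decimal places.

Y = trial on which the third success occurs; negative binomial, r=3, p=0.84.
P(Y=5) = C(4,2) · p^3 · (1−p)^2
= 6 · 0.5927 · 0.0256 = 0.0910393

0.09104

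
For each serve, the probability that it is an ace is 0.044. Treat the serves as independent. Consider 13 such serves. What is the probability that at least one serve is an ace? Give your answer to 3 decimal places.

0.443

P(at least one) = 1 − P(none) = 1 − (1 − 0.044)^13
= 1 − 0.55712 = 0.44288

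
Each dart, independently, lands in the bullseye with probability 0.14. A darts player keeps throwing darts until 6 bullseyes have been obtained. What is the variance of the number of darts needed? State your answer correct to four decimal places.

263.2653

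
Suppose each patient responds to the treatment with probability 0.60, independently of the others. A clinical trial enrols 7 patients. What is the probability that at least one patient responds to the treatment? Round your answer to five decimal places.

P(at least one) = 1 − P(none) = 1 − (1 − 0.60)^7
= 1 − 0.0016384 = 0.9983616

0.99836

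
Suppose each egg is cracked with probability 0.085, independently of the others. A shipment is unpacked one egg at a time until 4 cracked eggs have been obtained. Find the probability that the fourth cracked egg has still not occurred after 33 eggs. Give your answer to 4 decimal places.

Needing more than 33 eggs ⇔ fewer than 4 successes in the first 33. With X ~ Binomial(33, 0.085), P(Y > 33) = P(X ≤ 3).
  k=0: C(33,0)·0.085^0·0.915^33 = 0.053321
  k=1: C(33,1)·0.085^1·0.915^32 = 0.163459
  k=2: C(33,2)·0.085^2·0.915^31 = 0.242955
  k=3: C(33,3)·0.085^3·0.915^30 = 0.233219
P(X ≤ 3) = 0.692953

0.6930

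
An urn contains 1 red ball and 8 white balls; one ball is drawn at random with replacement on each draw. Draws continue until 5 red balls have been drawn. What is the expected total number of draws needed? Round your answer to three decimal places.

45.000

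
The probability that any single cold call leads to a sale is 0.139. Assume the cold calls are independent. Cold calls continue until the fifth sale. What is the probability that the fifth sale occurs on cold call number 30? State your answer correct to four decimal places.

0.0292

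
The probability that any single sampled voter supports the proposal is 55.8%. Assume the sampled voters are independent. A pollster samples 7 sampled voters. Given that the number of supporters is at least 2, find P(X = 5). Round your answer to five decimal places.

0.22938

X ~ Binomial(7, 0.558). Want P(X=5 | X≥2) = P(X=5) / P(X≥2).
P(X=5) = C(7,5)·0.558^5·0.442^2 = 0.2219396
P(X≥2) = 1 − 0.0032958 − 0.0291250 = 0.9675792
Ratio = 0.2219396 / 0.9675792 = 0.2293762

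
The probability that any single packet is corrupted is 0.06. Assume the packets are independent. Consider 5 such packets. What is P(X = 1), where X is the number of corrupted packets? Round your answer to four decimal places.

X ~ Binomial(n=5, p=0.06).
P(X=1) = C(5,1) · p^1 · (1−p)^4
= 5 · 0.06 · 0.78075 = 0.234225

0.2342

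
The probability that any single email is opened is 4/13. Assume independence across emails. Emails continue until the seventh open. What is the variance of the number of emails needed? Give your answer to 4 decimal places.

51.1875

Y = total emails until the seventh success; negative binomial with r=7, p=0.307692.
Var(Y) = r(1−p)/p² = 7·0.692308 / 0.307692² = 51.187500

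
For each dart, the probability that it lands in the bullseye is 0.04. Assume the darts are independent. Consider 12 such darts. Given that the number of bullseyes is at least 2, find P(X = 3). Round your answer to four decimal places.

0.1205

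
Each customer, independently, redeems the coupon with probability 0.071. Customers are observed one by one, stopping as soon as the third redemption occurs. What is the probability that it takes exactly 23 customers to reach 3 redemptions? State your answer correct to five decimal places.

0.01895

Y = trial on which the third success occurs; negative binomial, r=3, p=0.071.
P(Y=23) = C(22,2) · p^3 · (1−p)^20
= 231 · 0.00035791 · 0.22925 = 0.0189540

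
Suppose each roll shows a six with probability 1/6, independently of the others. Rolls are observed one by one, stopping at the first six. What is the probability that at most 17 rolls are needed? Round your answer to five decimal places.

0.95493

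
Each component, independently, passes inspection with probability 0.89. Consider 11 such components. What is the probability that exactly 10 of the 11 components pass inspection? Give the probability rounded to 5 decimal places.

0.37730

X ~ Binomial(n=11, p=0.89).
P(X=10) = C(11,10) · p^10 · (1−p)^1
= 11 · 0.31182 · 0.11 = 0.3772988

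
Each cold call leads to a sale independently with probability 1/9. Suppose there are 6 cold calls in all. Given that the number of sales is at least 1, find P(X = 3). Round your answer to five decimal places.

X ~ Binomial(6, 0.111111). Want P(X=3 | X≥1) = P(X=3) / P(X≥1).
P(X=3) = C(6,3)·0.111111^3·0.888889^3 = 0.0192684
P(X≥1) = 1 − 0.4932702 = 0.5067298
Ratio = 0.0192684 / 0.5067298 = 0.0380249

0.03802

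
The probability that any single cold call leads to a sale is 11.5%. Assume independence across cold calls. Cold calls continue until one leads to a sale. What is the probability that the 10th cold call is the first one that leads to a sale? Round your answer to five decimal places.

Geometric (trials to first success), p = 0.115.
P(Y = 10) = (1−p)^9 · p = 0.33303 · 0.115 = 0.0382990

0.03830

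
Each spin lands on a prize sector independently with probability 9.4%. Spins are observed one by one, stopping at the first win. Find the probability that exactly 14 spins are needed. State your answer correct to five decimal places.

0.02605

Geometric (trials to first success), p = 0.094.
P(Y = 14) = (1−p)^13 · p = 0.27712 · 0.094 = 0.0260492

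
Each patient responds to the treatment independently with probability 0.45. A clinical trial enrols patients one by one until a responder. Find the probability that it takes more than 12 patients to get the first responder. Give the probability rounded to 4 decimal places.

Y = number of patients to the first success; geometric, p = 0.45.
P(Y > 12) = P(first 12 all fail) = (1−p)^12 = 0.000766

0.0008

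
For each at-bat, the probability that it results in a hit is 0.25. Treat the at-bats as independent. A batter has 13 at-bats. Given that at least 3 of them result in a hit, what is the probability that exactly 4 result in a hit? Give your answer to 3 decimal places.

X ~ Binomial(13, 0.25). Want P(X=4 | X≥3) = P(X=4) / P(X≥3).
P(X=4) = C(13,4)·0.25^4·0.75^9 = 0.20971
P(X≥3) = 1 − 0.02376 − 0.10295 − 0.20590 = 0.66740
Ratio = 0.20971 / 0.66740 = 0.31422

0.314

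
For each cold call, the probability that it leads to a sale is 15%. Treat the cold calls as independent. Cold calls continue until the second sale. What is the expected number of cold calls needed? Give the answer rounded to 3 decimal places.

13.333

Y = total cold calls until the second success; negative binomial with r=2, p=0.15.
E[Y] = r / p = 2 / 0.15 = 13.33333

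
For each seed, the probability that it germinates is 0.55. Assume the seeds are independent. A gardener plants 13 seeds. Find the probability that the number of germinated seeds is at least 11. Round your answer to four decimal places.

0.0269

X ~ Binomial(13, 0.55); P(X ≥ 11) = Σ C(13,k) p^k (1−p)^(13−k) over k:
  k=11: C(13,11)·0.55^11·0.45^2 = 0.022004
  k=12: C(13,12)·0.55^12·0.45^1 = 0.004482
  k=13: C(13,13)·0.55^13·0.45^0 = 0.000421
Total = 0.026908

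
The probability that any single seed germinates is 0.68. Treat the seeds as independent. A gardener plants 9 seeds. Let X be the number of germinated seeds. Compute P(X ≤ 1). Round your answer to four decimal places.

0.0007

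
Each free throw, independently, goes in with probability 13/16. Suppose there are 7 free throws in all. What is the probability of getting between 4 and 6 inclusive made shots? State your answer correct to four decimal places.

X ~ Binomial(7, 0.8125); P(4 ≤ X ≤ 6) = Σ C(7,k) p^k (1−p)^(7−k) over k:
  k=4: C(7,4)·0.8125^4·0.1875^3 = 0.100546
  k=5: C(7,5)·0.8125^5·0.1875^2 = 0.261420
  k=6: C(7,6)·0.8125^6·0.1875^1 = 0.377607
Total = 0.739573

0.7396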